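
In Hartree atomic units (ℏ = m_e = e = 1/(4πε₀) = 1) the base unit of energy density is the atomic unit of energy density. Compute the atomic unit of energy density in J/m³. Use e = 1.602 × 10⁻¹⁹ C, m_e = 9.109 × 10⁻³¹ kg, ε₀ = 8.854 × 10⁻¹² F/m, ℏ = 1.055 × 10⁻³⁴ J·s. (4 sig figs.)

u_au = E_h/a₀³ = m_e⁴e¹⁰/((4πε₀)⁵ℏ⁸)
E_h = 4.354 × 10⁻¹⁸ J
a₀ = 5.297 × 10⁻¹¹ m
E_h/a₀³ = 2.929 × 10¹³ J/m³

2.929 × 10¹³ J/m³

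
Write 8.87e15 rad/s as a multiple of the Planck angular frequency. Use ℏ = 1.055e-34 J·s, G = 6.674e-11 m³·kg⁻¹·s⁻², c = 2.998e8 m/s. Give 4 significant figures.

4.783e-28

Planck angular frequency: ω_P = √(c⁵/(ℏG)) = 1.855e43 rad/s.
8.87e15 / 1.855e43 = 4.783e-28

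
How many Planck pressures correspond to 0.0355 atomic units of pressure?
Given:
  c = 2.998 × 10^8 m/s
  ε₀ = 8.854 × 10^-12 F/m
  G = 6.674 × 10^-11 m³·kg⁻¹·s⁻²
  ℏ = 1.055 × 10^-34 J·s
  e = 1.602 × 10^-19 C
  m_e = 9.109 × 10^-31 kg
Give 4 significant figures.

atomic unit of pressure: P_au = E_h/a₀³ = m_e⁴e¹⁰/((4πε₀)⁵ℏ⁸) = 2.929 × 10^13 Pa
Planck pressure: p_P = c⁷/(ℏG²) = 4.632 × 10^113 Pa
0.0355 × 2.929 × 10^13 / 4.632 × 10^113 = 2.245 × 10^-102

2.245 × 10^-102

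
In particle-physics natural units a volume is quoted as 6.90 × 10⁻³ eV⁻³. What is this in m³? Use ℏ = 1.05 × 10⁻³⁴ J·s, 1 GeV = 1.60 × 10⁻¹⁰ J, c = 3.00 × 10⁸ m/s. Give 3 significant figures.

Volume is [L]³ = [E]⁻³·(ℏc)³.
1 GeV⁻³ → (ℏc)³ × (1 GeV in J)⁻³ = 7.63 × 10⁻⁴⁸ m³.
Convert the energy scale: 6.90 × 10⁻³ eV⁻³ = 6.90 × 10²⁴ GeV⁻³.
Result: 6.90 × 10²⁴ × 7.63 × 10⁻⁴⁸ = 5.27 × 10⁻²³ m³.

5.27 × 10⁻²³ m³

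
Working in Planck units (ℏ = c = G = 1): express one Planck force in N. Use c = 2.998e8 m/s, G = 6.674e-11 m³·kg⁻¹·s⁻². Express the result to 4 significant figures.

Dimensional analysis gives F_P = c⁴/G.
  = 8.078e33 / 6.674e-11
  = 1.210e44 N

1.210e44 N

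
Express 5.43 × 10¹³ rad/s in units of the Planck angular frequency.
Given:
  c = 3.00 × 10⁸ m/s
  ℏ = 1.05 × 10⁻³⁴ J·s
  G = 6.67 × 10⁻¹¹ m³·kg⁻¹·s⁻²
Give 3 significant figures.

Planck angular frequency: ω_P = √(c⁵/(ℏG)) = 1.86 × 10⁴³ rad/s.
5.43 × 10¹³ / 1.86 × 10⁴³ = 2.92 × 10⁻³⁰

2.92 × 10⁻³⁰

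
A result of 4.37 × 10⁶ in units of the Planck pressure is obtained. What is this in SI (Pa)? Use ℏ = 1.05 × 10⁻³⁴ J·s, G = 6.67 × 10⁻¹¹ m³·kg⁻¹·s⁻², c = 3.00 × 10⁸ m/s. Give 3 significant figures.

2.05 × 10¹²⁰ Pa

One Planck pressure: p_P = c⁷/(ℏG²) = 4.68 × 10¹¹³ Pa.
4.37 × 10⁶ × 4.68 × 10¹¹³ Pa = 2.05 × 10¹²⁰ Pa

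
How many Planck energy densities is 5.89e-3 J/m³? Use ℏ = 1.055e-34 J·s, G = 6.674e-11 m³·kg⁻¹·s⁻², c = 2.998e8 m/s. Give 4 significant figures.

Planck energy density: u_P = c⁷/(ℏG²) = 4.632e113 J/m³.
5.89e-3 / 4.632e113 = 1.272e-116

1.272e-116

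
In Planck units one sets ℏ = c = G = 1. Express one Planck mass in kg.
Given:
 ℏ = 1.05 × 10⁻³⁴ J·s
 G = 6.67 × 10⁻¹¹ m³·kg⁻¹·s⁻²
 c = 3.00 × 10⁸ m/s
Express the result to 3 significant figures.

m_P = √(ℏc/G)
  = √(4.72 × 10⁻¹⁶)
  = 2.17 × 10⁻⁸ kg

2.17 × 10⁻⁸ kg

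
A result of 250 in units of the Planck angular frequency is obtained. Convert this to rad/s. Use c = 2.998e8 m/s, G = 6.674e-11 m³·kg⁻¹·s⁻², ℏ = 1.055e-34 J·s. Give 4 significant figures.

One Planck angular frequency: ω_P = √(c⁵/(ℏG)) = 1.855e43 rad/s.
250 × 1.855e43 rad/s = 4.637e45 rad/s

4.637e45 rad/s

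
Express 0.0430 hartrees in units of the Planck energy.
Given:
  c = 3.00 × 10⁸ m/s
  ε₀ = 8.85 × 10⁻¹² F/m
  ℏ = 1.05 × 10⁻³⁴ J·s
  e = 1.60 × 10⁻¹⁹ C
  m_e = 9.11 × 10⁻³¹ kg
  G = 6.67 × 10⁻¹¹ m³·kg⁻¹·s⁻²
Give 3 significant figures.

hartree: E_h = m_e e⁴/(4πε₀ℏ)² = 4.38 × 10⁻¹⁸ J
Planck energy: E_P = √(ℏc⁵/G) = 1.96 × 10⁹ J
0.0430 × 4.38 × 10⁻¹⁸ / 1.96 × 10⁹ = 9.63 × 10⁻²⁹

9.63 × 10⁻²⁹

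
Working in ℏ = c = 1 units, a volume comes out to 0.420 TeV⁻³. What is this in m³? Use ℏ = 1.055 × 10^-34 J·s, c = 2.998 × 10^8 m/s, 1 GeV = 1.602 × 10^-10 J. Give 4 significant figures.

3.232 × 10^-57 m³

Volume is [L]³ = [E]⁻³·(ℏc)³.
1 GeV⁻³ → (ℏc)³ × (1 GeV in J)⁻³ = 7.696 × 10^-48 m³.
Convert the energy scale: 0.420 TeV⁻³ = 4.20 × 10^-10 GeV⁻³.
Result: 4.20 × 10^-10 × 7.696 × 10^-48 = 3.232 × 10^-57 m³.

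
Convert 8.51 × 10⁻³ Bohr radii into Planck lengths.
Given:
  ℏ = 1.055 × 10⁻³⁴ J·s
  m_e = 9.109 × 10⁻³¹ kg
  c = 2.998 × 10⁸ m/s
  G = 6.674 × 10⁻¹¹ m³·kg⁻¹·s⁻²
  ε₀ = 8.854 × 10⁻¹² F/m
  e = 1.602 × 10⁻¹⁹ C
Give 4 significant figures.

2.789 × 10²²

Bohr radius: a₀ = 4πε₀ℏ²/(m_e e²) = 5.297 × 10⁻¹¹ m
Planck length: ℓ_P = √(ℏG/c³) = 1.616 × 10⁻³⁵ m
8.51 × 10⁻³ × 5.297 × 10⁻¹¹ / 1.616 × 10⁻³⁵ = 2.789 × 10²²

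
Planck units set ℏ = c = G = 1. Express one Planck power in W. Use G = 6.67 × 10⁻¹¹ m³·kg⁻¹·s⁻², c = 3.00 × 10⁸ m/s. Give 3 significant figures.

Dimensional analysis gives P_P = c⁵/G.
  = 2.43 × 10⁴² / 6.67 × 10⁻¹¹
  = 3.64 × 10⁵² W

3.64 × 10⁵² W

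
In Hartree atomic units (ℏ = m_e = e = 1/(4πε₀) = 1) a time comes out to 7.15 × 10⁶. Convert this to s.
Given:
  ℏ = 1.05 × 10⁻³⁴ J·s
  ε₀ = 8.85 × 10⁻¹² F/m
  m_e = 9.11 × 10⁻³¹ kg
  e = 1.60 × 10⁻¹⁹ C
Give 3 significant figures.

1.71 × 10⁻¹⁰ s

One atomic unit of time: τ_au = (4πε₀)²ℏ³/(m_e e⁴) = 2.40 × 10⁻¹⁷ s.
7.15 × 10⁶ × 2.40 × 10⁻¹⁷ s = 1.71 × 10⁻¹⁰ s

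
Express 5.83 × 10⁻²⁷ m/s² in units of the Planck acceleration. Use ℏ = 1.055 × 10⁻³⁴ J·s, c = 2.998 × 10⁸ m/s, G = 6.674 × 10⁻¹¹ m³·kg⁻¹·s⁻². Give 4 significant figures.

Planck acceleration: a_P = √(c⁷/(ℏG)) = 5.560 × 10⁵¹ m/s².
5.83 × 10⁻²⁷ / 5.560 × 10⁵¹ = 1.049 × 10⁻⁷⁸

1.049 × 10⁻⁷⁸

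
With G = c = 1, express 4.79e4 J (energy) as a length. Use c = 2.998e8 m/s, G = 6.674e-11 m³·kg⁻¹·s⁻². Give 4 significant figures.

Energy → length via G/c⁴.
4.79e4 J × (G/c⁴) = 3.957e-40 m

3.957e-40 m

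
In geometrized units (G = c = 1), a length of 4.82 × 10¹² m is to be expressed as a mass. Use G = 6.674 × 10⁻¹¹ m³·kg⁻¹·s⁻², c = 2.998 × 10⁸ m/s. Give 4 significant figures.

Length → mass via c²/G.
4.82 × 10¹² m × (c²/G) = 6.491 × 10³⁹ kg

6.491 × 10³⁹ kg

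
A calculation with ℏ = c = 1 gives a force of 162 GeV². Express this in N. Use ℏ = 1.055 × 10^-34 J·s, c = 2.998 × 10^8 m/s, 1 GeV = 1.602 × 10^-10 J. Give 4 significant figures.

1.314 × 10^8 N

Force is [E]/[L] = [E]²/(ℏc); restore (ℏc)⁻¹.
1 GeV² → 1/(ℏc) × (1 GeV in J)² = 8.114 × 10^5 N.
Result: 162 × 8.114 × 10^5 = 1.314 × 10^8 N.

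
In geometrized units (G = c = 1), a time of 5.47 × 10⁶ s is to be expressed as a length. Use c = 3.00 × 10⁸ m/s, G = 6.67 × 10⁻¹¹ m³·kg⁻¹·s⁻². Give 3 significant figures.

1.64 × 10¹⁵ m

Time → length via c.
5.47 × 10⁶ s × (c) = 1.64 × 10¹⁵ m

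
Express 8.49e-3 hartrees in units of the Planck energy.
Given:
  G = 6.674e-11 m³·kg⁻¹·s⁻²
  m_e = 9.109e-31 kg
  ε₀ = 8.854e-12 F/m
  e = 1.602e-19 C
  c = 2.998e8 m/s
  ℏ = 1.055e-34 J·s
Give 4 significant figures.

1.889e-29

hartree: E_h = m_e e⁴/(4πε₀ℏ)² = 4.354e-18 J
Planck energy: E_P = √(ℏc⁵/G) = 1.957e9 J
8.49e-3 × 4.354e-18 / 1.957e9 = 1.889e-29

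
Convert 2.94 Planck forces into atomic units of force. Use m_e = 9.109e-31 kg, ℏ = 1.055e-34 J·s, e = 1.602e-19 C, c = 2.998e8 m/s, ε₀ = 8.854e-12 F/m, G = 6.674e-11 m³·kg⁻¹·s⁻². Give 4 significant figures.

4.329e51

Planck force: F_P = c⁴/G = 1.210e44 N
atomic unit of force: F_au = E_h/a₀ = m_e²e⁶/((4πε₀)³ℏ⁴) = 8.220e-8 N
2.94 × 1.210e44 / 8.220e-8 = 4.329e51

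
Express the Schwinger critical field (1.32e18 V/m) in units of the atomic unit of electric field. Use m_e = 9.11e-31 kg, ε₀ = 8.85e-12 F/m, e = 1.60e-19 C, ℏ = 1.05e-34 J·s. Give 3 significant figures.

2.54e6

atomic unit of electric field: E_au = E_h/(e a₀) = m_e²e⁵/((4πε₀)³ℏ⁴) = 5.20e11 V/m.
1.32e18 / 5.20e11 = 2.54e6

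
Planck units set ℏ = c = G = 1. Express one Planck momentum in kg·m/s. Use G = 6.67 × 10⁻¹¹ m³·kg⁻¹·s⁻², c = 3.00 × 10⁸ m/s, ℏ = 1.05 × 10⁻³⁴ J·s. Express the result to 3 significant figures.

6.52 kg·m/s

Dimensional analysis gives p_P = √(ℏc³/G).
  = √(42.5)
  = 6.52 kg·m/s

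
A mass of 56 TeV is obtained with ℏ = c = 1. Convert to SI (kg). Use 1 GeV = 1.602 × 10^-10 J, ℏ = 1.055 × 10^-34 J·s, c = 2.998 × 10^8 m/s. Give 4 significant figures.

Mass is [E]/c²; divide by c².
1 GeV → 1/c² × (1 GeV in J) = 1.782 × 10^-27 kg.
Convert the energy scale: 56 TeV = 5.60 × 10^4 GeV.
Result: 5.60 × 10^4 × 1.782 × 10^-27 = 9.981 × 10^-23 kg.

9.981 × 10^-23 kg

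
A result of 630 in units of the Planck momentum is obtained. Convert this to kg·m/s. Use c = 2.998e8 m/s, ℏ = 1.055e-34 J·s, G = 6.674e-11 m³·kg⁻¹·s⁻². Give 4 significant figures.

One Planck momentum: p_P = √(ℏc³/G) = 6.527 kg·m/s.
630 × 6.527 kg·m/s = 4.112e3 kg·m/s

4.112e3 kg·m/s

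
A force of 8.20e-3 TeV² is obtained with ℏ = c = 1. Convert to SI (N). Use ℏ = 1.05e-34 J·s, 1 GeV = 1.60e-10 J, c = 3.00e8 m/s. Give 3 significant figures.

6.66e9 N

Force is [E]/[L] = [E]²/(ℏc); restore (ℏc)⁻¹.
1 GeV² → 1/(ℏc) × (1 GeV in J)² = 8.13e5 N.
Convert the energy scale: 8.20e-3 TeV² = 8.20e3 GeV².
Result: 8.20e3 × 8.13e5 = 6.66e9 N.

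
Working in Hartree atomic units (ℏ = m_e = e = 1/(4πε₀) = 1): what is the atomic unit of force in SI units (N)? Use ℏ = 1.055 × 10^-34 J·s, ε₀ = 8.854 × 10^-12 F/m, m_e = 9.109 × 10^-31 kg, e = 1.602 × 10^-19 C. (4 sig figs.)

The unique combination of the constants set to 1 with dimensions of force is F_au = E_h/a₀ = m_e²e⁶/((4πε₀)³ℏ⁴).
E_h = 4.354 × 10^-18 J
a₀ = 5.297 × 10^-11 m
E_h/a₀ = 8.220 × 10^-8 N

8.220 × 10^-8 N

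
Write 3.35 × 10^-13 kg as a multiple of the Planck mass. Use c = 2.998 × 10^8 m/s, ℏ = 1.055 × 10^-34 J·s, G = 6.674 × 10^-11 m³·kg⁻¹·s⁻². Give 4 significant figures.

Planck mass: m_P = √(ℏc/G) = 2.177 × 10^-8 kg.
3.35 × 10^-13 / 2.177 × 10^-8 = 1.539 × 10^-5

1.539 × 10^-5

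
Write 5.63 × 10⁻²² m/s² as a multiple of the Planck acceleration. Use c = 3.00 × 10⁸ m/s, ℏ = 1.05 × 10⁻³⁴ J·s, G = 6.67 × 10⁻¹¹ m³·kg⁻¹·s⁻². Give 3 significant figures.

Planck acceleration: a_P = √(c⁷/(ℏG)) = 5.59 × 10⁵¹ m/s².
5.63 × 10⁻²² / 5.59 × 10⁵¹ = 1.01 × 10⁻⁷³

1.01 × 10⁻⁷³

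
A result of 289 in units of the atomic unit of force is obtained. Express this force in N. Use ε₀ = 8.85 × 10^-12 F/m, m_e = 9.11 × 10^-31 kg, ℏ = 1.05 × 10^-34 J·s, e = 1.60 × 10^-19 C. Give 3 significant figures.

One atomic unit of force: F_au = E_h/a₀ = m_e²e⁶/((4πε₀)³ℏ⁴) = 8.33 × 10^-8 N.
289 × 8.33 × 10^-8 N = 2.41 × 10^-5 N

2.41 × 10^-5 N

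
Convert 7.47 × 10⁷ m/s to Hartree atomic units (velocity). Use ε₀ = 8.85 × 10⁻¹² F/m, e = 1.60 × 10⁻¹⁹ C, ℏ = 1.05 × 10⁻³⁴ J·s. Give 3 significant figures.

atomic unit of velocity: v_au = e²/(4πε₀ℏ) = 2.19 × 10⁶ m/s.
7.47 × 10⁷ / 2.19 × 10⁶ = 34.1

34.1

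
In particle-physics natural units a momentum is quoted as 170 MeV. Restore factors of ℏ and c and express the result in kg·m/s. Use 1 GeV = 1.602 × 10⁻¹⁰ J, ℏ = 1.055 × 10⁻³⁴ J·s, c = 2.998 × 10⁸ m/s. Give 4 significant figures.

9.084 × 10⁻²⁰ kg·m/s

Momentum is [E]/c; divide by c.
1 GeV → 1/c × (1 GeV in J) = 5.344 × 10⁻¹⁹ kg·m/s.
Convert the energy scale: 170 MeV = 0.170 GeV.
Result: 0.170 × 5.344 × 10⁻¹⁹ = 9.084 × 10⁻²⁰ kg·m/s.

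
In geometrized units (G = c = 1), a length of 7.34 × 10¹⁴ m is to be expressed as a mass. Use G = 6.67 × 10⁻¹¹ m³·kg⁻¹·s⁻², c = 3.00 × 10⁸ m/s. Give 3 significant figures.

9.90 × 10⁴¹ kg

Length → mass via c²/G.
7.34 × 10¹⁴ m × (c²/G) = 9.90 × 10⁴¹ kg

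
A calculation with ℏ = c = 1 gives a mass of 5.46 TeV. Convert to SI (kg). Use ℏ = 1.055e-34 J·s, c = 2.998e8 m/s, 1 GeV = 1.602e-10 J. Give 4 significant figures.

9.732e-24 kg

Mass is [E]/c²; divide by c².
1 GeV → 1/c² × (1 GeV in J) = 1.782e-27 kg.
Convert the energy scale: 5.46 TeV = 5.46e3 GeV.
Result: 5.46e3 × 1.782e-27 = 9.732e-24 kg.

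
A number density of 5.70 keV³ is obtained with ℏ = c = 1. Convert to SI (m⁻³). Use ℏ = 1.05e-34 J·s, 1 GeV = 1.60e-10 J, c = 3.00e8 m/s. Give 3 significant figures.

7.47e29 m⁻³

Number density is [L]⁻³ = [E]³/(ℏc)³.
1 GeV³ → 1/(ℏc)³ × (1 GeV in J)³ = 1.31e47 m⁻³.
Convert the energy scale: 5.70 keV³ = 5.70e-18 GeV³.
Result: 5.70e-18 × 1.31e47 = 7.47e29 m⁻³.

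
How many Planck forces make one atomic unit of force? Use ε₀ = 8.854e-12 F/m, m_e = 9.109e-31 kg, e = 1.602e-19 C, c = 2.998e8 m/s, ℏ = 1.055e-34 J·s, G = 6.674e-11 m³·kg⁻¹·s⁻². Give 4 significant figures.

atomic unit of force: F_au = E_h/a₀ = m_e²e⁶/((4πε₀)³ℏ⁴) = 8.220e-8 N
Planck force: F_P = c⁴/G = 1.210e44 N
ratio = 8.220e-8 / 1.210e44 = 6.791e-52

6.791e-52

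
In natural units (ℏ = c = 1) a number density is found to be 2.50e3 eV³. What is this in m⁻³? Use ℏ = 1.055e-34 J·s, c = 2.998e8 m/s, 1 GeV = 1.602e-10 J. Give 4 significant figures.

Number density is [L]⁻³ = [E]³/(ℏc)³.
1 GeV³ → 1/(ℏc)³ × (1 GeV in J)³ = 1.299e47 m⁻³.
Convert the energy scale: 2.50e3 eV³ = 2.50e-24 GeV³.
Result: 2.50e-24 × 1.299e47 = 3.248e23 m⁻³.

3.248e23 m⁻³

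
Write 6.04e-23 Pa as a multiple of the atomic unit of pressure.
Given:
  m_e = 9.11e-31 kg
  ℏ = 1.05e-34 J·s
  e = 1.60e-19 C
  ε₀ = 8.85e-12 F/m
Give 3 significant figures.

atomic unit of pressure: P_au = E_h/a₀³ = m_e⁴e¹⁰/((4πε₀)⁵ℏ⁸) = 3.01e13 Pa.
6.04e-23 / 3.01e13 = 2.00e-36

2.00e-36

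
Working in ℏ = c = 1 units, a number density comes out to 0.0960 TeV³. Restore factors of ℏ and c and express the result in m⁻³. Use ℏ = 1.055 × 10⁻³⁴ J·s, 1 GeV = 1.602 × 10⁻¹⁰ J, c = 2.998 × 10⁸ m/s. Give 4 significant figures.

1.247 × 10⁵⁵ m⁻³

Number density is [L]⁻³ = [E]³/(ℏc)³.
1 GeV³ → 1/(ℏc)³ × (1 GeV in J)³ = 1.299 × 10⁴⁷ m⁻³.
Convert the energy scale: 0.0960 TeV³ = 9.60 × 10⁷ GeV³.
Result: 9.60 × 10⁷ × 1.299 × 10⁴⁷ = 1.247 × 10⁵⁵ m⁻³.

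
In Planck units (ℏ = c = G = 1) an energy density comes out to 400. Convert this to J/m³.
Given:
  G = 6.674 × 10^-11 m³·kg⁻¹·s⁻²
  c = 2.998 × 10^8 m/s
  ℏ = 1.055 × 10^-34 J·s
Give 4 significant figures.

1.853 × 10^116 J/m³

One Planck energy density: u_P = c⁷/(ℏG²) = 4.632 × 10^113 J/m³.
400 × 4.632 × 10^113 J/m³ = 1.853 × 10^116 J/m³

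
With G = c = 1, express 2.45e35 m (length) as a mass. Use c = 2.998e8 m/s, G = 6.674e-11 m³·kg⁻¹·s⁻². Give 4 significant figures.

Length → mass via c²/G.
2.45e35 m × (c²/G) = 3.299e62 kg

3.299e62 kg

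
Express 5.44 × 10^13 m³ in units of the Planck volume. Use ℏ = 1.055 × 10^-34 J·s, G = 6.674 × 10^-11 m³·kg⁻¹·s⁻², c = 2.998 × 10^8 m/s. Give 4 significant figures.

1.288 × 10^118

Planck volume: V_P = (ℏG/c³)^(3/2) = 4.224 × 10^-105 m³.
5.44 × 10^13 / 4.224 × 10^-105 = 1.288 × 10^118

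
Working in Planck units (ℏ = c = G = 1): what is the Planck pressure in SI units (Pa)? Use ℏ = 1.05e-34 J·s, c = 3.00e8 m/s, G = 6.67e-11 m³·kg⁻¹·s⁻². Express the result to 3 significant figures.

The unique combination of the constants set to 1 with dimensions of pressure is p_P = c⁷/(ℏG²).
  = 2.19e59 / 4.67e-55
  = 4.68e113 Pa

4.68e113 Pa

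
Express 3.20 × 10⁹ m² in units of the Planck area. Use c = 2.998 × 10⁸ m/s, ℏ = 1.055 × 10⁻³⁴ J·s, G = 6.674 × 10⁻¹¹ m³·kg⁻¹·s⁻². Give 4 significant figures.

1.225 × 10⁷⁹

Planck area: A_P = ℏG/c³ = 2.613 × 10⁻⁷⁰ m².
3.20 × 10⁹ / 2.613 × 10⁻⁷⁰ = 1.225 × 10⁷⁹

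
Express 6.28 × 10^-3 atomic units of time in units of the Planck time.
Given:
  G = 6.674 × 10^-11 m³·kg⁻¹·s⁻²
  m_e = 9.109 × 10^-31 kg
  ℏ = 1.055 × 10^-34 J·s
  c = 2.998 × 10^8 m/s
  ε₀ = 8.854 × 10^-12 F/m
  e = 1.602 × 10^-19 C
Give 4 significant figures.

2.822 × 10^24

atomic unit of time: τ_au = (4πε₀)²ℏ³/(m_e e⁴) = 2.423 × 10^-17 s
Planck time: t_P = √(ℏG/c⁵) = 5.392 × 10^-44 s
6.28 × 10^-3 × 2.423 × 10^-17 / 5.392 × 10^-44 = 2.822 × 10^24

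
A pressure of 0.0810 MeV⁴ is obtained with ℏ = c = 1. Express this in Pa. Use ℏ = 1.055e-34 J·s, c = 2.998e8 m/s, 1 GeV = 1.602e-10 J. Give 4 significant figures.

Pressure is [E]/[L]³ = [E]⁴/(ℏc)³.
1 GeV⁴ → 1/(ℏc)³ × (1 GeV in J)⁴ = 2.082e37 Pa.
Convert the energy scale: 0.0810 MeV⁴ = 8.10e-14 GeV⁴.
Result: 8.10e-14 × 2.082e37 = 1.686e24 Pa.

1.686e24 Pa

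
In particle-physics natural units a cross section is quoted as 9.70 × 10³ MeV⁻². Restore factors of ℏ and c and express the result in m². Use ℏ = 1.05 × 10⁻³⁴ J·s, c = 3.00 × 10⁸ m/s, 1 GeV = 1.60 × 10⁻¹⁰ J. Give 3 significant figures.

3.76 × 10⁻²² m²

Area is [L]² = [E]⁻²·(ℏc)²; restore (ℏc)².
1 GeV⁻² → (ℏc)² × (1 GeV in J)⁻² = 3.88 × 10⁻³² m².
Convert the energy scale: 9.70 × 10³ MeV⁻² = 9.70 × 10⁹ GeV⁻².
Result: 9.70 × 10⁹ × 3.88 × 10⁻³² = 3.76 × 10⁻²² m².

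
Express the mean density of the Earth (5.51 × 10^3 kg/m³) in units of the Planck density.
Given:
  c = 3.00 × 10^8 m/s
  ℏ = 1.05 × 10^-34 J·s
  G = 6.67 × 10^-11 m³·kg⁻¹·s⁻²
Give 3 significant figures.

1.06 × 10^-93

Planck density: ρ_P = c⁵/(ℏG²) = 5.20 × 10^96 kg/m³.
5.51 × 10^3 / 5.20 × 10^96 = 1.06 × 10^-93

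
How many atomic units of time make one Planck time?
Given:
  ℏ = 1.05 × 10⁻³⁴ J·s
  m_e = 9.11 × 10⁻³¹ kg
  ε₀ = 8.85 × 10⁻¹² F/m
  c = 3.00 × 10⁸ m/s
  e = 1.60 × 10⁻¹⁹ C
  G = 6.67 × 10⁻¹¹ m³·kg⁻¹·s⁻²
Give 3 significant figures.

Planck time: t_P = √(ℏG/c⁵) = 5.37 × 10⁻⁴⁴ s
atomic unit of time: τ_au = (4πε₀)²ℏ³/(m_e e⁴) = 2.40 × 10⁻¹⁷ s
ratio = 5.37 × 10⁻⁴⁴ / 2.40 × 10⁻¹⁷ = 2.24 × 10⁻²⁷

2.24 × 10⁻²⁷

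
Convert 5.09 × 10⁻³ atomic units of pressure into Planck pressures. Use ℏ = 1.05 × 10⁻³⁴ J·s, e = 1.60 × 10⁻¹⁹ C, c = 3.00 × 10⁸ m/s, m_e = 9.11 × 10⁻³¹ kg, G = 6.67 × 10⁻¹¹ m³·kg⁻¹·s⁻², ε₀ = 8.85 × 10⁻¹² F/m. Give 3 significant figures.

3.28 × 10⁻¹⁰³

atomic unit of pressure: P_au = E_h/a₀³ = m_e⁴e¹⁰/((4πε₀)⁵ℏ⁸) = 3.01 × 10¹³ Pa
Planck pressure: p_P = c⁷/(ℏG²) = 4.68 × 10¹¹³ Pa
5.09 × 10⁻³ × 3.01 × 10¹³ / 4.68 × 10¹¹³ = 3.28 × 10⁻¹⁰³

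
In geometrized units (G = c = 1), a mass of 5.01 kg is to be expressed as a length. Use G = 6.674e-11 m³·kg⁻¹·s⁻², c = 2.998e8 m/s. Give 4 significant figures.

In G = c = 1 units mass has dimensions of length; the conversion factor is G/c².
5.01 kg × (G/c²) = 3.720e-27 m

3.720e-27 m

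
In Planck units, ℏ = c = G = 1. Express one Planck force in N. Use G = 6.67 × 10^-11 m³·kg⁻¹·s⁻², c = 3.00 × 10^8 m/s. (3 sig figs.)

From ℏ = c = G = 1 the force scale is F_P = c⁴/G.
  = 8.10 × 10^33 / 6.67 × 10^-11
  = 1.21 × 10^44 N

1.21 × 10^44 N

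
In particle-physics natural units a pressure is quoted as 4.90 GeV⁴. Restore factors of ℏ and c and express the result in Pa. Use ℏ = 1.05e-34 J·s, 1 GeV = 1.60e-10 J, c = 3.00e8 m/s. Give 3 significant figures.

1.03e38 Pa

Pressure is [E]/[L]³ = [E]⁴/(ℏc)³.
1 GeV⁴ → 1/(ℏc)³ × (1 GeV in J)⁴ = 2.10e37 Pa.
Result: 4.90 × 2.10e37 = 1.03e38 Pa.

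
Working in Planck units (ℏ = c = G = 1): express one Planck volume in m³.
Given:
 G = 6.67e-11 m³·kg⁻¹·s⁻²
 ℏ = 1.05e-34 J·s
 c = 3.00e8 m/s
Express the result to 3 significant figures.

4.18e-105 m³

From ℏ = c = G = 1 the volume scale is V_P = (ℏG/c³)^(3/2).
  = √(1.75e-209)
  = 4.18e-105 m³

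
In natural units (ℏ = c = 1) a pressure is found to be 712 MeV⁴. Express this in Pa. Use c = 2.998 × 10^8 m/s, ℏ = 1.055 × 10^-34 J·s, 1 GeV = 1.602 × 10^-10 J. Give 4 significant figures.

1.482 × 10^28 Pa

Pressure is [E]/[L]³ = [E]⁴/(ℏc)³.
1 GeV⁴ → 1/(ℏc)³ × (1 GeV in J)⁴ = 2.082 × 10^37 Pa.
Convert the energy scale: 712 MeV⁴ = 7.12 × 10^-10 GeV⁴.
Result: 7.12 × 10^-10 × 2.082 × 10^37 = 1.482 × 10^28 Pa.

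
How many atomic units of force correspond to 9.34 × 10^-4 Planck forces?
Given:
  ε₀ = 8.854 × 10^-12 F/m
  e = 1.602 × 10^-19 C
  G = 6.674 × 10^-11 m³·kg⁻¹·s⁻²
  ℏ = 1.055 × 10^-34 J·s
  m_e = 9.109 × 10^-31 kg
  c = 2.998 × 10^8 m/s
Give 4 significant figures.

1.375 × 10^48

Planck force: F_P = c⁴/G = 1.210 × 10^44 N
atomic unit of force: F_au = E_h/a₀ = m_e²e⁶/((4πε₀)³ℏ⁴) = 8.220 × 10^-8 N
9.34 × 10^-4 × 1.210 × 10^44 / 8.220 × 10^-8 = 1.375 × 10^48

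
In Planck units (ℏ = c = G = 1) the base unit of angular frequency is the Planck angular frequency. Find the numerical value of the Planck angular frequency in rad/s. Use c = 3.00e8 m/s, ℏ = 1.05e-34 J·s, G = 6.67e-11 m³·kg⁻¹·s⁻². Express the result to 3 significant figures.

1.86e43 rad/s

ω_P = √(c⁵/(ℏG))
  = √(3.47e86)
  = 1.86e43 rad/s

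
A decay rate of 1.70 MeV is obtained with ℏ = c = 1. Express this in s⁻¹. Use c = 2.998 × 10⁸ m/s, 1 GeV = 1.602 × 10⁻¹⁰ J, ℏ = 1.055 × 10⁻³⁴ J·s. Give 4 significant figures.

A rate is [E]/ℏ; divide by ℏ.
1 GeV → 1/ℏ × (1 GeV in J) = 1.518 × 10²⁴ s⁻¹.
Convert the energy scale: 1.70 MeV = 1.70 × 10⁻³ GeV.
Result: 1.70 × 10⁻³ × 1.518 × 10²⁴ = 2.581 × 10²¹ s⁻¹.

2.581 × 10²¹ s⁻¹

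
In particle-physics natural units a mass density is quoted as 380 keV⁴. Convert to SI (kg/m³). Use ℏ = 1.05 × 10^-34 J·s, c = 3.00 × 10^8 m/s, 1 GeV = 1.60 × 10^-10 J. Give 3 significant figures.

0.0885 kg/m³

Mass density is [E]/(c²[L]³) = [E]⁴/(ℏ³c⁵).
1 GeV⁴ → 1/(ℏ³c⁵) × (1 GeV in J)⁴ = 2.33 × 10^20 kg/m³.
Convert the energy scale: 380 keV⁴ = 3.80 × 10^-22 GeV⁴.
Result: 3.80 × 10^-22 × 2.33 × 10^20 = 0.0885 kg/m³.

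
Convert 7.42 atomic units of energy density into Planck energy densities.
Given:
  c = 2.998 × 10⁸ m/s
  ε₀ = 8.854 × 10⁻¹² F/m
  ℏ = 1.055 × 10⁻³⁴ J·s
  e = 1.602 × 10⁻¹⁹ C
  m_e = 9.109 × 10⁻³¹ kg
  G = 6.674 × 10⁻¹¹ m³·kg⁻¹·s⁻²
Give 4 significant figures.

atomic unit of energy density: u_au = E_h/a₀³ = m_e⁴e¹⁰/((4πε₀)⁵ℏ⁸) = 2.929 × 10¹³ J/m³
Planck energy density: u_P = c⁷/(ℏG²) = 4.632 × 10¹¹³ J/m³
7.42 × 2.929 × 10¹³ / 4.632 × 10¹¹³ = 4.692 × 10⁻¹⁰⁰

4.692 × 10⁻¹⁰⁰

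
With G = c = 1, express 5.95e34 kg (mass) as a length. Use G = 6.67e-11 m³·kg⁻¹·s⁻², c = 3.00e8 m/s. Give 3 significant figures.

4.41e7 m

In G = c = 1 units mass has dimensions of length; the conversion factor is G/c².
5.95e34 kg × (G/c²) = 4.41e7 m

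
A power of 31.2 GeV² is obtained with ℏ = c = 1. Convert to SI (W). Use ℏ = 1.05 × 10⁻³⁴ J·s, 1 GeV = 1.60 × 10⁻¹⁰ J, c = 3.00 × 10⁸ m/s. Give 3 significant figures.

7.61 × 10¹⁵ W

Power is [E]/[T] = [E]²/ℏ.
1 GeV² → 1/ℏ × (1 GeV in J)² = 2.44 × 10¹⁴ W.
Result: 31.2 × 2.44 × 10¹⁴ = 7.61 × 10¹⁵ W.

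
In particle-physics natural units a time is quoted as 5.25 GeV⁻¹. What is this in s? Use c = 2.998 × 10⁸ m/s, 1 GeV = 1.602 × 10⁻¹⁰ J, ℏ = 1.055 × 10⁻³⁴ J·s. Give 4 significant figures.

A time is [E]⁻¹ in ℏ=c=1; restore one factor of ℏ.
1 GeV⁻¹ → ℏ × (1 GeV in J)⁻¹ = 6.586 × 10⁻²⁵ s.
Result: 5.25 × 6.586 × 10⁻²⁵ = 3.457 × 10⁻²⁴ s.

3.457 × 10⁻²⁴ s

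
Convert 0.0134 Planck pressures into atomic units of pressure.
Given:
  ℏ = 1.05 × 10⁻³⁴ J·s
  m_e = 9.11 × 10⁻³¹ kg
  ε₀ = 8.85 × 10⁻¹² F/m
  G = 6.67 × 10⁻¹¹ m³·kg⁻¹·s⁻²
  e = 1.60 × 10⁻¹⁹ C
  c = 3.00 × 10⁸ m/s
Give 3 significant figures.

Planck pressure: p_P = c⁷/(ℏG²) = 4.68 × 10¹¹³ Pa
atomic unit of pressure: P_au = E_h/a₀³ = m_e⁴e¹⁰/((4πε₀)⁵ℏ⁸) = 3.01 × 10¹³ Pa
0.0134 × 4.68 × 10¹¹³ / 3.01 × 10¹³ = 2.08 × 10⁹⁸

2.08 × 10⁹⁸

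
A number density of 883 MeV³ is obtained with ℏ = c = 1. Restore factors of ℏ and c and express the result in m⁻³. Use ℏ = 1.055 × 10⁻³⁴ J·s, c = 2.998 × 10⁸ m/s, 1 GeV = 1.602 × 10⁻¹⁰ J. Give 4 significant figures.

Number density is [L]⁻³ = [E]³/(ℏc)³.
1 GeV³ → 1/(ℏc)³ × (1 GeV in J)³ = 1.299 × 10⁴⁷ m⁻³.
Convert the energy scale: 883 MeV³ = 8.83 × 10⁻⁷ GeV³.
Result: 8.83 × 10⁻⁷ × 1.299 × 10⁴⁷ = 1.147 × 10⁴¹ m⁻³.

1.147 × 10⁴¹ m⁻³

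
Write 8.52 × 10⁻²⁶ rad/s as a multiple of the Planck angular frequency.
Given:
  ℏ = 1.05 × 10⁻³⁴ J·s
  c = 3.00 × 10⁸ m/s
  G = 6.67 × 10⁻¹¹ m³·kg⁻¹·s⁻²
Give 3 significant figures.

4.57 × 10⁻⁶⁹

Planck angular frequency: ω_P = √(c⁵/(ℏG)) = 1.86 × 10⁴³ rad/s.
8.52 × 10⁻²⁶ / 1.86 × 10⁴³ = 4.57 × 10⁻⁶⁹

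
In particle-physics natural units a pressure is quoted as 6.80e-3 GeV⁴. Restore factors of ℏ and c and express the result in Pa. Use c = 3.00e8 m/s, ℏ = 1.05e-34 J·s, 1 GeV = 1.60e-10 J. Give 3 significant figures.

1.43e35 Pa

Pressure is [E]/[L]³ = [E]⁴/(ℏc)³.
1 GeV⁴ → 1/(ℏc)³ × (1 GeV in J)⁴ = 2.10e37 Pa.
Result: 6.80e-3 × 2.10e37 = 1.43e35 Pa.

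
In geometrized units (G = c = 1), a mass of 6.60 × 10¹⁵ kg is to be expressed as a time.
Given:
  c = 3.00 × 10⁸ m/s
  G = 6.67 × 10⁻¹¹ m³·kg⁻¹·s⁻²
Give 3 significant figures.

1.63 × 10⁻²⁰ s

Mass → time via G/c³.
6.60 × 10¹⁵ kg × (G/c³) = 1.63 × 10⁻²⁰ s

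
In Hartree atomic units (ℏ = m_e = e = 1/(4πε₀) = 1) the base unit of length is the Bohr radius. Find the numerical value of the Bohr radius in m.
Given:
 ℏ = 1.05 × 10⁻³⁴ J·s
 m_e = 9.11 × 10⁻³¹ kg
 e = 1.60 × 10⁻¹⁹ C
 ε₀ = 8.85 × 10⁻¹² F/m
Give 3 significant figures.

5.26 × 10⁻¹¹ m

a₀ = 4πε₀ℏ²/(m_e e²)
  = 1.23 × 10⁻⁷⁸ / 2.33 × 10⁻⁶⁸
  = 5.26 × 10⁻¹¹ m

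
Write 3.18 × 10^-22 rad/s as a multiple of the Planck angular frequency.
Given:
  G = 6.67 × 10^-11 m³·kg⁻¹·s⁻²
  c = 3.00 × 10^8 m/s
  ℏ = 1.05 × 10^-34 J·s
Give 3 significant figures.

Planck angular frequency: ω_P = √(c⁵/(ℏG)) = 1.86 × 10^43 rad/s.
3.18 × 10^-22 / 1.86 × 10^43 = 1.71 × 10^-65

1.71 × 10^-65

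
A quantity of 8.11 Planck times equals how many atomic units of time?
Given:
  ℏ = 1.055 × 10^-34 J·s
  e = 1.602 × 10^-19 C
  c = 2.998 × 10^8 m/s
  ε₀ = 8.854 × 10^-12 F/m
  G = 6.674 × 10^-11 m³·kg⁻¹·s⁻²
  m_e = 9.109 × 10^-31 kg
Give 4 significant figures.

1.805 × 10^-26

Planck time: t_P = √(ℏG/c⁵) = 5.392 × 10^-44 s
atomic unit of time: τ_au = (4πε₀)²ℏ³/(m_e e⁴) = 2.423 × 10^-17 s
8.11 × 5.392 × 10^-44 / 2.423 × 10^-17 = 1.805 × 10^-26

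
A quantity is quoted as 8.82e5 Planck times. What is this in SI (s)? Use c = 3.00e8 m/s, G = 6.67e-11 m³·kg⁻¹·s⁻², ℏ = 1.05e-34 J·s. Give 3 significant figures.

4.74e-38 s

One Planck time: t_P = √(ℏG/c⁵) = 5.37e-44 s.
8.82e5 × 5.37e-44 s = 4.74e-38 s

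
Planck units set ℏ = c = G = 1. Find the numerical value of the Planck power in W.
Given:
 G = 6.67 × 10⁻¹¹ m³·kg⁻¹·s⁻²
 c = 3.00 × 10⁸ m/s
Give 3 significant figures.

3.64 × 10⁵² W

Dimensional analysis gives P_P = c⁵/G.
  = 2.43 × 10⁴² / 6.67 × 10⁻¹¹
  = 3.64 × 10⁵² W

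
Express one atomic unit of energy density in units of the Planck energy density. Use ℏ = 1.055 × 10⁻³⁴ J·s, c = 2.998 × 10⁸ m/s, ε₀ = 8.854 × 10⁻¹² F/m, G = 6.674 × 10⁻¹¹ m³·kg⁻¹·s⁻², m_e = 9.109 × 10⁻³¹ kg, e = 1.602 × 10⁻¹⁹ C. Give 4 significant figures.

atomic unit of energy density: u_au = E_h/a₀³ = m_e⁴e¹⁰/((4πε₀)⁵ℏ⁸) = 2.929 × 10¹³ J/m³
Planck energy density: u_P = c⁷/(ℏG²) = 4.632 × 10¹¹³ J/m³
ratio = 2.929 × 10¹³ / 4.632 × 10¹¹³ = 6.323 × 10⁻¹⁰¹

6.323 × 10⁻¹⁰¹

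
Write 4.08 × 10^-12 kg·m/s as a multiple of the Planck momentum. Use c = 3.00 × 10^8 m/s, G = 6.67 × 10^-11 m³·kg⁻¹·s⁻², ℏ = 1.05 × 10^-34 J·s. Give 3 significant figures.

Planck momentum: p_P = √(ℏc³/G) = 6.52 kg·m/s.
4.08 × 10^-12 / 6.52 = 6.26 × 10^-13

6.26 × 10^-13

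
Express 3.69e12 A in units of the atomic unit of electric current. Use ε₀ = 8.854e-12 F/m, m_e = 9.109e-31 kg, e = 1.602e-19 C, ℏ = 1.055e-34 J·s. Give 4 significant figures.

atomic unit of electric current: I_au = e E_h/ℏ = m_e e⁵/((4πε₀)²ℏ³) = 6.612e-3 A.
3.69e12 / 6.612e-3 = 5.581e14

5.581e14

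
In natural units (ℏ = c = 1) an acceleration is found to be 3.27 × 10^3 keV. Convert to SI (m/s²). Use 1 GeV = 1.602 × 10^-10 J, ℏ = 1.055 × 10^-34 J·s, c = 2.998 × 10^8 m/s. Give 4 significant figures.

Acceleration is [L]/[T]² = c·[E]/ℏ.
1 GeV → c/ℏ × (1 GeV in J) = 4.552 × 10^32 m/s².
Convert the energy scale: 3.27 × 10^3 keV = 3.27 × 10^-3 GeV.
Result: 3.27 × 10^-3 × 4.552 × 10^32 = 1.489 × 10^30 m/s².

1.489 × 10^30 m/s²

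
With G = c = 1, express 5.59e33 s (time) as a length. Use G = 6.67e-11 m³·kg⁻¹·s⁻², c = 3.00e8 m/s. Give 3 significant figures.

1.68e42 m

Time → length via c.
5.59e33 s × (c) = 1.68e42 m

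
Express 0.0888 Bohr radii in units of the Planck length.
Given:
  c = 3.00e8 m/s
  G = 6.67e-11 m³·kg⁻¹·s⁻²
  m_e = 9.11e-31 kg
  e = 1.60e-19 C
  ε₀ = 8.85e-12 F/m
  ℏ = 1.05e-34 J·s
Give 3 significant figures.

2.90e23

Bohr radius: a₀ = 4πε₀ℏ²/(m_e e²) = 5.26e-11 m
Planck length: ℓ_P = √(ℏG/c³) = 1.61e-35 m
0.0888 × 5.26e-11 / 1.61e-35 = 2.90e23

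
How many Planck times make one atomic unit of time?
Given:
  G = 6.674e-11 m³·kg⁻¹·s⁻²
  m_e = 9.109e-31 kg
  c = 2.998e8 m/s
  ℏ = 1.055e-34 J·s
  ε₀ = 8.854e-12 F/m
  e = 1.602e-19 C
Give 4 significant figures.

4.494e26

atomic unit of time: τ_au = (4πε₀)²ℏ³/(m_e e⁴) = 2.423e-17 s
Planck time: t_P = √(ℏG/c⁵) = 5.392e-44 s
ratio = 2.423e-17 / 5.392e-44 = 4.494e26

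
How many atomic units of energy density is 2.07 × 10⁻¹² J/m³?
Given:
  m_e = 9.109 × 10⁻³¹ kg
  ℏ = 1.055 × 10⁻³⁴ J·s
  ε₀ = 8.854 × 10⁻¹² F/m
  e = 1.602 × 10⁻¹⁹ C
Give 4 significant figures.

atomic unit of energy density: u_au = E_h/a₀³ = m_e⁴e¹⁰/((4πε₀)⁵ℏ⁸) = 2.929 × 10¹³ J/m³.
2.07 × 10⁻¹² / 2.929 × 10¹³ = 7.067 × 10⁻²⁶

7.067 × 10⁻²⁶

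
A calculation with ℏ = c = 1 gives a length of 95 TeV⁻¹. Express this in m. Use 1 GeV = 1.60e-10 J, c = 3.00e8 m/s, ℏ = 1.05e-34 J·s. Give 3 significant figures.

A length is [E]⁻¹ in ℏ=c=1; restore one factor of ℏc.
1 GeV⁻¹ → ℏc × (1 GeV in J)⁻¹ = 1.97e-16 m.
Convert the energy scale: 95 TeV⁻¹ = 0.0950 GeV⁻¹.
Result: 0.0950 × 1.97e-16 = 1.87e-17 m.

1.87e-17 m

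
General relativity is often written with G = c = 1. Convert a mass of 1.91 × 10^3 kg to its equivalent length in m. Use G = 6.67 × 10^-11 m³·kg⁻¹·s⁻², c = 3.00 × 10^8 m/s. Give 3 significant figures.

1.42 × 10^-24 m

In G = c = 1 units mass has dimensions of length; the conversion factor is G/c².
1.91 × 10^3 kg × (G/c²) = 1.42 × 10^-24 m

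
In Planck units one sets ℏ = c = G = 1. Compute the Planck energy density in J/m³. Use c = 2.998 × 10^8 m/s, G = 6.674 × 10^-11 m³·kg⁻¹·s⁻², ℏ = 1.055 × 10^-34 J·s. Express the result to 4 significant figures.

u_P = c⁷/(ℏG²)
  = 2.177 × 10^59 / 4.699 × 10^-55
  = 4.632 × 10^113 J/m³

4.632 × 10^113 J/m³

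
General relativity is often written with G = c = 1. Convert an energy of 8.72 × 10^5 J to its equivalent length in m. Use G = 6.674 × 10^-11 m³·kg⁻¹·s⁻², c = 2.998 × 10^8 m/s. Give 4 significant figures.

7.204 × 10^-39 m

Energy → length via G/c⁴.
8.72 × 10^5 J × (G/c⁴) = 7.204 × 10^-39 m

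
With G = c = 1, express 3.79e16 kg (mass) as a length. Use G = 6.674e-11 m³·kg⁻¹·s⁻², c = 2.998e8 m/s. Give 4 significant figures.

2.814e-11 m

In G = c = 1 units mass has dimensions of length; the conversion factor is G/c².
3.79e16 kg × (G/c²) = 2.814e-11 m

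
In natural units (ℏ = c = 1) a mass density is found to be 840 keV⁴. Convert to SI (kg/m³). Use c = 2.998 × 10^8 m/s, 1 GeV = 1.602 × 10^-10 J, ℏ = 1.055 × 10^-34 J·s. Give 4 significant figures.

0.1945 kg/m³

Mass density is [E]/(c²[L]³) = [E]⁴/(ℏ³c⁵).
1 GeV⁴ → 1/(ℏ³c⁵) × (1 GeV in J)⁴ = 2.316 × 10^20 kg/m³.
Convert the energy scale: 840 keV⁴ = 8.40 × 10^-22 GeV⁴.
Result: 8.40 × 10^-22 × 2.316 × 10^20 = 0.1945 kg/m³.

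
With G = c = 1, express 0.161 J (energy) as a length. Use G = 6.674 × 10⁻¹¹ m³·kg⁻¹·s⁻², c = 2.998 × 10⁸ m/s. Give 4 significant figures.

1.330 × 10⁻⁴⁵ m

Energy → length via G/c⁴.
0.161 J × (G/c⁴) = 1.330 × 10⁻⁴⁵ m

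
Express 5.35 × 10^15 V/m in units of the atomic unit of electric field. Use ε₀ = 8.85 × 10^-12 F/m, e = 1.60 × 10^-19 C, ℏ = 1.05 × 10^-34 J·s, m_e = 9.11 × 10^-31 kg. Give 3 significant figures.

1.03 × 10^4

atomic unit of electric field: E_au = E_h/(e a₀) = m_e²e⁵/((4πε₀)³ℏ⁴) = 5.20 × 10^11 V/m.
5.35 × 10^15 / 5.20 × 10^11 = 1.03 × 10^4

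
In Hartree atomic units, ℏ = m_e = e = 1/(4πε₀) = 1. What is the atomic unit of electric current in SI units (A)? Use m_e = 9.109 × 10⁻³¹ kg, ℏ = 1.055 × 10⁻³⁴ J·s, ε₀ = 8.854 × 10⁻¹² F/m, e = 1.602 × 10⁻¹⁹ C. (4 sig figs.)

6.612 × 10⁻³ A

From ℏ = m_e = e = 1/(4πε₀) = 1 the current scale is I_au = e E_h/ℏ = m_e e⁵/((4πε₀)²ℏ³).
E_h = 4.354 × 10⁻¹⁸ J
e·E_h/ℏ = 6.612 × 10⁻³ A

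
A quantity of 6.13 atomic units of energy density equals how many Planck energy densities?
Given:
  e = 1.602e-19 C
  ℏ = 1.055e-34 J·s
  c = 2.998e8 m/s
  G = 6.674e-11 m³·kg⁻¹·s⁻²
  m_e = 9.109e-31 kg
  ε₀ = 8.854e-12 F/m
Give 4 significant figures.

atomic unit of energy density: u_au = E_h/a₀³ = m_e⁴e¹⁰/((4πε₀)⁵ℏ⁸) = 2.929e13 J/m³
Planck energy density: u_P = c⁷/(ℏG²) = 4.632e113 J/m³
6.13 × 2.929e13 / 4.632e113 = 3.876e-100

3.876e-100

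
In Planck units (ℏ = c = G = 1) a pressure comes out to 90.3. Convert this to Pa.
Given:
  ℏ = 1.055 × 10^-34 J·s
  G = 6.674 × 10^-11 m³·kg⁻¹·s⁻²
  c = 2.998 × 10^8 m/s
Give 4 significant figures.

4.183 × 10^115 Pa

One Planck pressure: p_P = c⁷/(ℏG²) = 4.632 × 10^113 Pa.
90.3 × 4.632 × 10^113 Pa = 4.183 × 10^115 Pa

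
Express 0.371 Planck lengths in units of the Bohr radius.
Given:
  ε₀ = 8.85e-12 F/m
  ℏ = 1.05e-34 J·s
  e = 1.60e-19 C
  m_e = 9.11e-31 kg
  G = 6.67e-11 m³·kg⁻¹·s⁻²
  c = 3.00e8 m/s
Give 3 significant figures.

1.14e-25

Planck length: ℓ_P = √(ℏG/c³) = 1.61e-35 m
Bohr radius: a₀ = 4πε₀ℏ²/(m_e e²) = 5.26e-11 m
0.371 × 1.61e-35 / 5.26e-11 = 1.14e-25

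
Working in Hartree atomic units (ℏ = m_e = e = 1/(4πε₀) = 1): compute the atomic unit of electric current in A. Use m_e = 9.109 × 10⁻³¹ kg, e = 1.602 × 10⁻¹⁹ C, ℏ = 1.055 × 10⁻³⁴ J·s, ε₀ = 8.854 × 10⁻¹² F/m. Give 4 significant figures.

6.612 × 10⁻³ A

From ℏ = m_e = e = 1/(4πε₀) = 1 the current scale is I_au = e E_h/ℏ = m_e e⁵/((4πε₀)²ℏ³).
E_h = 4.354 × 10⁻¹⁸ J
e·E_h/ℏ = 6.612 × 10⁻³ A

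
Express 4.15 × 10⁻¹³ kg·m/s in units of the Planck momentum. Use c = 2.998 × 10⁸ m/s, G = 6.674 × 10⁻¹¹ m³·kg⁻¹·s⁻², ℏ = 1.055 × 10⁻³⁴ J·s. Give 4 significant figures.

Planck momentum: p_P = √(ℏc³/G) = 6.527 kg·m/s.
4.15 × 10⁻¹³ / 6.527 = 6.359 × 10⁻¹⁴

6.359 × 10⁻¹⁴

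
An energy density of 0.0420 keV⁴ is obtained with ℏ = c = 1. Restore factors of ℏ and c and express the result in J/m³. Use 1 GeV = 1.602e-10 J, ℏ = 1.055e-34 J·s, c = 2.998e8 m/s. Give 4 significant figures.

[E]/[L]³ = [E]⁴/(ℏc)³; restore (ℏc)⁻³.
1 GeV⁴ → 1/(ℏc)³ × (1 GeV in J)⁴ = 2.082e37 J/m³.
Convert the energy scale: 0.0420 keV⁴ = 4.20e-26 GeV⁴.
Result: 4.20e-26 × 2.082e37 = 8.743e11 J/m³.

8.743e11 J/m³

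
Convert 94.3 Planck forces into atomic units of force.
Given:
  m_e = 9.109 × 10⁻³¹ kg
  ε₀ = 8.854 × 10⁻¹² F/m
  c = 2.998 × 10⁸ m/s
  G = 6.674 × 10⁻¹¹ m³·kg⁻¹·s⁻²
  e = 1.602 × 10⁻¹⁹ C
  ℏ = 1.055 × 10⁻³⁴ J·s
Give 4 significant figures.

1.389 × 10⁵³

Planck force: F_P = c⁴/G = 1.210 × 10⁴⁴ N
atomic unit of force: F_au = E_h/a₀ = m_e²e⁶/((4πε₀)³ℏ⁴) = 8.220 × 10⁻⁸ N
94.3 × 1.210 × 10⁴⁴ / 8.220 × 10⁻⁸ = 1.389 × 10⁵³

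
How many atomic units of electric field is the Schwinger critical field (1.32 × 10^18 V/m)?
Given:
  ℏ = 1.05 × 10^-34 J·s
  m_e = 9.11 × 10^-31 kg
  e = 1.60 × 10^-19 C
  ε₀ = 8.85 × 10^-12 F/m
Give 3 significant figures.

atomic unit of electric field: E_au = E_h/(e a₀) = m_e²e⁵/((4πε₀)³ℏ⁴) = 5.20 × 10^11 V/m.
1.32 × 10^18 / 5.20 × 10^11 = 2.54 × 10^6

2.54 × 10^6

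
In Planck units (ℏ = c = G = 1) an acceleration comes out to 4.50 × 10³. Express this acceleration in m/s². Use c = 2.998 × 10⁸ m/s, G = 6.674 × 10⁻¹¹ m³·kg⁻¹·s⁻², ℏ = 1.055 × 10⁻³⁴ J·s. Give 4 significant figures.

2.502 × 10⁵⁵ m/s²

One Planck acceleration: a_P = √(c⁷/(ℏG)) = 5.560 × 10⁵¹ m/s².
4.50 × 10³ × 5.560 × 10⁵¹ m/s² = 2.502 × 10⁵⁵ m/s²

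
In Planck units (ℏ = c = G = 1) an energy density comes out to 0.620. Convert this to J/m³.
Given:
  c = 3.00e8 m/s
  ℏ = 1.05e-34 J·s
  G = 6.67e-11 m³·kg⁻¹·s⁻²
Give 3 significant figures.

One Planck energy density: u_P = c⁷/(ℏG²) = 4.68e113 J/m³.
0.620 × 4.68e113 J/m³ = 2.90e113 J/m³

2.90e113 J/m³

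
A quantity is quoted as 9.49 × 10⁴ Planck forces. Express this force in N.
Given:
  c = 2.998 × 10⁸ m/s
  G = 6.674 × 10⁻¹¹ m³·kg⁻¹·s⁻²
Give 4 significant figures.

1.149 × 10⁴⁹ N

One Planck force: F_P = c⁴/G = 1.210 × 10⁴⁴ N.
9.49 × 10⁴ × 1.210 × 10⁴⁴ N = 1.149 × 10⁴⁹ N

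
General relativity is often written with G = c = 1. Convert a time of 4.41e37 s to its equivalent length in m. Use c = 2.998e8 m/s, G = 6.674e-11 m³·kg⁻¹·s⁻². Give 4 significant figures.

1.322e46 m

Time → length via c.
4.41e37 s × (c) = 1.322e46 m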